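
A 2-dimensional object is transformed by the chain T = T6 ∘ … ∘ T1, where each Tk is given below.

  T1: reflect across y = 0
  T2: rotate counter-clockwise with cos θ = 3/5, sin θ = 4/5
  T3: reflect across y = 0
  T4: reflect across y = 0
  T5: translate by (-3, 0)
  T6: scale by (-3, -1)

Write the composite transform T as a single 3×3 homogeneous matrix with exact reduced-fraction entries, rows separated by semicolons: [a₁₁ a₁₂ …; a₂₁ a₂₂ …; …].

T1 = [1 0 0; 0 -1 0; 0 0 1]
T2·T1 = [3/5 4/5 0; 4/5 -3/5 0; 0 0 1]
T3·…·T1 = [3/5 4/5 0; -4/5 3/5 0; 0 0 1]
T4·…·T1 = [3/5 4/5 0; 4/5 -3/5 0; 0 0 1]
T5·…·T1 = [3/5 4/5 -3; 4/5 -3/5 0; 0 0 1]
T6·…·T1 = [-9/5 -12/5 9; -4/5 3/5 0; 0 0 1]

T = [-9/5 -12/5 9; -4/5 3/5 0; 0 0 1]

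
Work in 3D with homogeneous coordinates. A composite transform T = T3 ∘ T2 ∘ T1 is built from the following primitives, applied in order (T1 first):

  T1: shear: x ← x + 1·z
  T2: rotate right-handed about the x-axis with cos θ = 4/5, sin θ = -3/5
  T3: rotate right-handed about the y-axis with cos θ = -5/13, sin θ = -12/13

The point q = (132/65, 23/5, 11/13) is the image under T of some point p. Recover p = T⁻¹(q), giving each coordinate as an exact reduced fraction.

T1 = [1 0 1 0; 0 1 0 0; 0 0 1 0; 0 0 0 1]
T2·T1 = [1 0 1 0; 0 4/5 3/5 0; 0 -3/5 4/5 0; 0 0 0 1]
T3·…·T1 = [-5/13 36/65 -73/65 0; 0 4/5 3/5 0; 12/13 3/13 8/13 0; 0 0 0 1]
det M = 1; M⁻¹ = [23/65 -3/5 16/13 0; 36/65 4/5 3/13 0; -48/65 3/5 -4/13 0; 0 0 0 1]
M⁻¹ · (132/65, 23/5, 11/13)ᵀ = (-1, 5, 1)ᵀ

p = (-1, 5, 1)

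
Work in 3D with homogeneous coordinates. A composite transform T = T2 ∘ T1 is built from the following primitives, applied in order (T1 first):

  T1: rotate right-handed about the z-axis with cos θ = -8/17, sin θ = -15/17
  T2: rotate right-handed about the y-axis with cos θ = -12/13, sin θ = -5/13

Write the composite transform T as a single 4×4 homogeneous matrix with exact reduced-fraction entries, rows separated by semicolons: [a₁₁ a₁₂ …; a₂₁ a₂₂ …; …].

T1 = [-8/17 15/17 0 0; -15/17 -8/17 0 0; 0 0 1 0; 0 0 0 1]
T2·T1 = [96/221 -180/221 -5/13 0; -15/17 -8/17 0 0; -40/221 75/221 -12/13 0; 0 0 0 1]

T = [96/221 -180/221 -5/13 0; -15/17 -8/17 0 0; -40/221 75/221 -12/13 0; 0 0 0 1]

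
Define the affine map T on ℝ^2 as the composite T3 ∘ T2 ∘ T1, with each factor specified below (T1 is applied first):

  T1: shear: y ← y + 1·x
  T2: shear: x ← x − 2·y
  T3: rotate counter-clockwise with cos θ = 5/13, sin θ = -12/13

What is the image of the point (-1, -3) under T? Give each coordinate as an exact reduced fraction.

T1 shear: y ← y + 1·x: (-1, -3) → (-1, -4)
T2 shear: x ← x − 2·y: (-1, -4) → (7, -4)
T3 rotate counter-clockwise with cos θ = 5/13, sin θ = -12/13: (7, -4) → (-1, -8)

T(p) = (-1, -8)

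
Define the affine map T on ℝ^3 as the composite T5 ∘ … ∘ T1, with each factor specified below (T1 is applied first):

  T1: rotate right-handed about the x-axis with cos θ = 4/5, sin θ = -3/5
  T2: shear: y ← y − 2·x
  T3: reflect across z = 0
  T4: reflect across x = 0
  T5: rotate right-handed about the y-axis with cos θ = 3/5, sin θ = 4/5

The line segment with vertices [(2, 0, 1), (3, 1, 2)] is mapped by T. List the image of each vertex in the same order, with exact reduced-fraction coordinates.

image vertices: (-46/25, -17/5, 28/25), (-13/5, -4, 9/5)

T1 rotate right-handed about the x-axis with cos θ = 4/5, sin θ = -3/5: (2, 0, 1) → (2, 3/5, 4/5); (3, 1, 2) → (3, 2, 1)
T2 shear: y ← y − 2·x: (2, 3/5, 4/5) → (2, -17/5, 4/5); (3, 2, 1) → (3, -4, 1)
T3 reflect across z = 0: (2, -17/5, 4/5) → (2, -17/5, -4/5); (3, -4, 1) → (3, -4, -1)
T4 reflect across x = 0: (2, -17/5, -4/5) → (-2, -17/5, -4/5); (3, -4, -1) → (-3, -4, -1)
T5 rotate right-handed about the y-axis with cos θ = 3/5, sin θ = 4/5: (-2, -17/5, -4/5) → (-46/25, -17/5, 28/25); (-3, -4, -1) → (-13/5, -4, 9/5)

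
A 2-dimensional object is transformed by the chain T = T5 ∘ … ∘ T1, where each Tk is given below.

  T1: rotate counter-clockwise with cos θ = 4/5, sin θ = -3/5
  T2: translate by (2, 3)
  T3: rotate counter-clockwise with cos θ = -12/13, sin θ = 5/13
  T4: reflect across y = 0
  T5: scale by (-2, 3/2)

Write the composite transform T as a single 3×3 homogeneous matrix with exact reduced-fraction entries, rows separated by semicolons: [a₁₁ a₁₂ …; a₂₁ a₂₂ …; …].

T = [66/65 112/65 6; -84/65 99/130 3; 0 0 1]

T1 = [4/5 3/5 0; -3/5 4/5 0; 0 0 1]
T2·T1 = [4/5 3/5 2; -3/5 4/5 3; 0 0 1]
T3·…·T1 = [-33/65 -56/65 -3; 56/65 -33/65 -2; 0 0 1]
T4·…·T1 = [-33/65 -56/65 -3; -56/65 33/65 2; 0 0 1]
T5·…·T1 = [66/65 112/65 6; -84/65 99/130 3; 0 0 1]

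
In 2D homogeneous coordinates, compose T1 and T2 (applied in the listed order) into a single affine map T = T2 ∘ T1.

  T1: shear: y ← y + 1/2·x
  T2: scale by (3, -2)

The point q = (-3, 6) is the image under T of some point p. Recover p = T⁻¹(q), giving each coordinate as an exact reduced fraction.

T1 = [1 0 0; 1/2 1 0; 0 0 1]
T2·T1 = [3 0 0; -1 -2 0; 0 0 1]
det M = -6; M⁻¹ = [1/3 0 0; -1/6 -1/2 0; 0 0 1]
M⁻¹ · (-3, 6)ᵀ = (-1, -5/2)ᵀ

p = (-1, -5/2)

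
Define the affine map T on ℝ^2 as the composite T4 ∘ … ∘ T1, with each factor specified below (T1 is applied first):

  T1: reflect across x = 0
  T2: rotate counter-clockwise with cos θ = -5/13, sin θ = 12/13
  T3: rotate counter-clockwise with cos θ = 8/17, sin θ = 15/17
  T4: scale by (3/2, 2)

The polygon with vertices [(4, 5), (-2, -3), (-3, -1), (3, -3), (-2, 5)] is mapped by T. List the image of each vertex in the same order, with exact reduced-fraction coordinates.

image vertices: (2325/442, -2368/221), (-87/34, 108/17), (-1917/442, 566/221), (2169/442, 1194/221), (-1635/442, -2116/221)

T1 reflect across x = 0: (4, 5) → (-4, 5); (-2, -3) → (2, -3); (-3, -1) → (3, -1); (3, -3) → (-3, -3); (-2, 5) → (2, 5)
T2 rotate counter-clockwise with cos θ = -5/13, sin θ = 12/13: (-4, 5) → (-40/13, -73/13); (2, -3) → (2, 3); (3, -1) → (-3/13, 41/13); (-3, -3) → (51/13, -21/13); (2, 5) → (-70/13, -1/13)
T3 rotate counter-clockwise with cos θ = 8/17, sin θ = 15/17: (-40/13, -73/13) → (775/221, -1184/221); (2, 3) → (-29/17, 54/17); (-3/13, 41/13) → (-639/221, 283/221); (51/13, -21/13) → (723/221, 597/221); (-70/13, -1/13) → (-545/221, -1058/221)
T4 scale by (3/2, 2): (775/221, -1184/221) → (2325/442, -2368/221); (-29/17, 54/17) → (-87/34, 108/17); (-639/221, 283/221) → (-1917/442, 566/221); (723/221, 597/221) → (2169/442, 1194/221); (-545/221, -1058/221) → (-1635/442, -2116/221)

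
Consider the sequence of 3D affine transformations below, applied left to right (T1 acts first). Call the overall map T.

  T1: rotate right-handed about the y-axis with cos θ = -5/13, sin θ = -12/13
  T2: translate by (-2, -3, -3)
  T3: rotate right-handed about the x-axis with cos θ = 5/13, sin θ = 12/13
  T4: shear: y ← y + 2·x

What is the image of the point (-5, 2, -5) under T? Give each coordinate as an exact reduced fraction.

T1 rotate right-handed about the y-axis with cos θ = -5/13, sin θ = -12/13: (-5, 2, -5) → (85/13, 2, -35/13)
T2 translate by (-2, -3, -3): (85/13, 2, -35/13) → (59/13, -1, -74/13)
T3 rotate right-handed about the x-axis with cos θ = 5/13, sin θ = 12/13: (59/13, -1, -74/13) → (59/13, 823/169, -526/169)
T4 shear: y ← y + 2·x: (59/13, 823/169, -526/169) → (59/13, 2357/169, -526/169)

T(p) = (59/13, 2357/169, -526/169)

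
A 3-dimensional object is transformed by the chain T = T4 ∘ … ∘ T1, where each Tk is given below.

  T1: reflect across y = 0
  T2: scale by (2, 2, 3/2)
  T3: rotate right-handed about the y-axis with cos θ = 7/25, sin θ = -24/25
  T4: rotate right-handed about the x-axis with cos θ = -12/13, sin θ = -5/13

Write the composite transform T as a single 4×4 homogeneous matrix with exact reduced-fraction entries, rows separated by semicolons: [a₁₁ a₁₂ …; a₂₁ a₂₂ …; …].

T1 = [1 0 0 0; 0 -1 0 0; 0 0 1 0; 0 0 0 1]
T2·T1 = [2 0 0 0; 0 -2 0 0; 0 0 3/2 0; 0 0 0 1]
T3·…·T1 = [14/25 0 -36/25 0; 0 -2 0 0; 48/25 0 21/50 0; 0 0 0 1]
T4·…·T1 = [14/25 0 -36/25 0; 48/65 24/13 21/130 0; -576/325 10/13 -126/325 0; 0 0 0 1]

T = [14/25 0 -36/25 0; 48/65 24/13 21/130 0; -576/325 10/13 -126/325 0; 0 0 0 1]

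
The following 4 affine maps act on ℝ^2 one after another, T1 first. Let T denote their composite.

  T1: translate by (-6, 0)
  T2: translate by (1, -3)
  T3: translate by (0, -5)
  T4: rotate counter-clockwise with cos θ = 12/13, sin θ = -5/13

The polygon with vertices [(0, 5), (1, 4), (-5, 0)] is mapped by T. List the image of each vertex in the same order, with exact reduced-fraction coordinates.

image vertices: (-75/13, -11/13), (-68/13, -28/13), (-160/13, -46/13)

T1 translate by (-6, 0): (0, 5) → (-6, 5); (1, 4) → (-5, 4); (-5, 0) → (-11, 0)
T2 translate by (1, -3): (-6, 5) → (-5, 2); (-5, 4) → (-4, 1); (-11, 0) → (-10, -3)
T3 translate by (0, -5): (-5, 2) → (-5, -3); (-4, 1) → (-4, -4); (-10, -3) → (-10, -8)
T4 rotate counter-clockwise with cos θ = 12/13, sin θ = -5/13: (-5, -3) → (-75/13, -11/13); (-4, -4) → (-68/13, -28/13); (-10, -8) → (-160/13, -46/13)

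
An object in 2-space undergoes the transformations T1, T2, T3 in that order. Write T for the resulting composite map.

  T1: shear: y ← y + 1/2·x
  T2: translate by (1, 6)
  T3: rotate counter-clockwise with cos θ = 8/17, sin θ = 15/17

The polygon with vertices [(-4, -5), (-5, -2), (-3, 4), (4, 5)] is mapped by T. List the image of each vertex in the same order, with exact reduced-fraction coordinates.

T1 shear: y ← y + 1/2·x: (-4, -5) → (-4, -7); (-5, -2) → (-5, -9/2); (-3, 4) → (-3, 5/2); (4, 5) → (4, 7)
T2 translate by (1, 6): (-4, -7) → (-3, -1); (-5, -9/2) → (-4, 3/2); (-3, 5/2) → (-2, 17/2); (4, 7) → (5, 13)
T3 rotate counter-clockwise with cos θ = 8/17, sin θ = 15/17: (-3, -1) → (-9/17, -53/17); (-4, 3/2) → (-109/34, -48/17); (-2, 17/2) → (-287/34, 38/17); (5, 13) → (-155/17, 179/17)

image vertices: (-9/17, -53/17), (-109/34, -48/17), (-287/34, 38/17), (-155/17, 179/17)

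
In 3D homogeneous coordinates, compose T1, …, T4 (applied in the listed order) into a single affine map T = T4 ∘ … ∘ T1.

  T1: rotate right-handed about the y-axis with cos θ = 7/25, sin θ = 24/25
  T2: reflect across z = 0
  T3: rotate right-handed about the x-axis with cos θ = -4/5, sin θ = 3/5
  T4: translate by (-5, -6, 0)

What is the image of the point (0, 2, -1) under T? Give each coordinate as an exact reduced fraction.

T(p) = (-149/25, -971/125, 122/125)

T1 rotate right-handed about the y-axis with cos θ = 7/25, sin θ = 24/25: (0, 2, -1) → (-24/25, 2, -7/25)
T2 reflect across z = 0: (-24/25, 2, -7/25) → (-24/25, 2, 7/25)
T3 rotate right-handed about the x-axis with cos θ = -4/5, sin θ = 3/5: (-24/25, 2, 7/25) → (-24/25, -221/125, 122/125)
T4 translate by (-5, -6, 0): (-24/25, -221/125, 122/125) → (-149/25, -971/125, 122/125)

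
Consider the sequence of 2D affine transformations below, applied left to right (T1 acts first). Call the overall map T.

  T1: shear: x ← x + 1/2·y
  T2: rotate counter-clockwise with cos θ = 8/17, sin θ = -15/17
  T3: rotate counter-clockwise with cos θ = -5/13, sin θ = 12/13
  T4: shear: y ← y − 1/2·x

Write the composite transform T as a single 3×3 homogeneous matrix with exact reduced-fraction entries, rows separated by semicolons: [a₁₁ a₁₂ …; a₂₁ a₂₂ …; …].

T1 = [1 1/2 0; 0 1 0; 0 0 1]
T2·T1 = [8/17 19/17 0; -15/17 1/34 0; 0 0 1]
T3·…·T1 = [140/221 -101/221 0; 171/221 451/442 0; 0 0 1]
T4·…·T1 = [140/221 -101/221 0; 101/221 276/221 0; 0 0 1]

T = [140/221 -101/221 0; 101/221 276/221 0; 0 0 1]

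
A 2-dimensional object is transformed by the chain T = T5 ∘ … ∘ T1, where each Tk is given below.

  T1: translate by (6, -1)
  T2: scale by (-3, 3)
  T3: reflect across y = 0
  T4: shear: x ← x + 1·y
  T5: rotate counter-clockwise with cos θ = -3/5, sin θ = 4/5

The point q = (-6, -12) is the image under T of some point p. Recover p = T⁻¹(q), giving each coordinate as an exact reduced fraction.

T1 = [1 0 6; 0 1 -1; 0 0 1]
T2·T1 = [-3 0 -18; 0 3 -3; 0 0 1]
T3·…·T1 = [-3 0 -18; 0 -3 3; 0 0 1]
T4·…·T1 = [-3 -3 -15; 0 -3 3; 0 0 1]
T5·…·T1 = [9/5 21/5 33/5; -12/5 -3/5 -69/5; 0 0 1]
det M = 9; M⁻¹ = [-1/15 -7/15 -6; 4/15 1/5 1; 0 0 1]
M⁻¹ · (-6, -12)ᵀ = (0, -3)ᵀ

p = (0, -3)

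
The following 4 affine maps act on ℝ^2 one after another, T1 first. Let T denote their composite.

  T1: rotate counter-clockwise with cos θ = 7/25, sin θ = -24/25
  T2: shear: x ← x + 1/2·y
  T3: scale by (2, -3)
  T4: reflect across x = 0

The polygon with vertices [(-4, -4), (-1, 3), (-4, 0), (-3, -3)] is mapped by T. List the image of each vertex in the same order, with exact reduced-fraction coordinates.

image vertices: (36/5, -204/25), (-7, -27/5), (-8/5, -288/25), (27/5, -153/25)

T1 rotate counter-clockwise with cos θ = 7/25, sin θ = -24/25: (-4, -4) → (-124/25, 68/25); (-1, 3) → (13/5, 9/5); (-4, 0) → (-28/25, 96/25); (-3, -3) → (-93/25, 51/25)
T2 shear: x ← x + 1/2·y: (-124/25, 68/25) → (-18/5, 68/25); (13/5, 9/5) → (7/2, 9/5); (-28/25, 96/25) → (4/5, 96/25); (-93/25, 51/25) → (-27/10, 51/25)
T3 scale by (2, -3): (-18/5, 68/25) → (-36/5, -204/25); (7/2, 9/5) → (7, -27/5); (4/5, 96/25) → (8/5, -288/25); (-27/10, 51/25) → (-27/5, -153/25)
T4 reflect across x = 0: (-36/5, -204/25) → (36/5, -204/25); (7, -27/5) → (-7, -27/5); (8/5, -288/25) → (-8/5, -288/25); (-27/5, -153/25) → (27/5, -153/25)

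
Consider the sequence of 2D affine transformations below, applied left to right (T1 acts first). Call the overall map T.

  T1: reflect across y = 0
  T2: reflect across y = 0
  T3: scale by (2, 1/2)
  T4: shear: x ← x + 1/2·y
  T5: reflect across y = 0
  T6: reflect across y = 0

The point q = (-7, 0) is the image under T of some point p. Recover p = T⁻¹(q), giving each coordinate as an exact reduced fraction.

p = (-7/2, 0)

T1 = [1 0 0; 0 -1 0; 0 0 1]
T2·T1 = [1 0 0; 0 1 0; 0 0 1]
T3·…·T1 = [2 0 0; 0 1/2 0; 0 0 1]
T4·…·T1 = [2 1/4 0; 0 1/2 0; 0 0 1]
T5·…·T1 = [2 1/4 0; 0 -1/2 0; 0 0 1]
T6·…·T1 = [2 1/4 0; 0 1/2 0; 0 0 1]
det M = 1; M⁻¹ = [1/2 -1/4 0; 0 2 0; 0 0 1]
M⁻¹ · (-7, 0)ᵀ = (-7/2, 0)ᵀ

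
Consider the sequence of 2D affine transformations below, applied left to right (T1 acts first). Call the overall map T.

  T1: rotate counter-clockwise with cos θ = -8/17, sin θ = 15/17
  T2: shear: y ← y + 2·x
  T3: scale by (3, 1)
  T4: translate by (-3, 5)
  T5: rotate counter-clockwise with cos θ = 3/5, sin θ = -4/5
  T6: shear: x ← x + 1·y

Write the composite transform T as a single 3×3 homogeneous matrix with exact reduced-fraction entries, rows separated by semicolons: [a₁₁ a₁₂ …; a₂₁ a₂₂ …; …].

T1 = [-8/17 -15/17 0; 15/17 -8/17 0; 0 0 1]
T2·T1 = [-8/17 -15/17 0; -1/17 -38/17 0; 0 0 1]
T3·…·T1 = [-24/17 -45/17 0; -1/17 -38/17 0; 0 0 1]
T4·…·T1 = [-24/17 -45/17 -3; -1/17 -38/17 5; 0 0 1]
T5·…·T1 = [-76/85 -287/85 11/5; 93/85 66/85 27/5; 0 0 1]
T6·…·T1 = [1/5 -13/5 38/5; 93/85 66/85 27/5; 0 0 1]

T = [1/5 -13/5 38/5; 93/85 66/85 27/5; 0 0 1]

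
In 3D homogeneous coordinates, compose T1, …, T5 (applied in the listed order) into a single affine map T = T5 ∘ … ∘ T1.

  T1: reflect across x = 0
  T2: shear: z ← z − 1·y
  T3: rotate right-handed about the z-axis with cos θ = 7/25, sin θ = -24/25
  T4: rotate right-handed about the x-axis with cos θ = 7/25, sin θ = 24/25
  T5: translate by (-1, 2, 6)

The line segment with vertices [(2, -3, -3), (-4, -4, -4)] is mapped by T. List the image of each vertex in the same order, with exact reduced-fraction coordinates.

T1 reflect across x = 0: (2, -3, -3) → (-2, -3, -3); (-4, -4, -4) → (4, -4, -4)
T2 shear: z ← z − 1·y: (-2, -3, -3) → (-2, -3, 0); (4, -4, -4) → (4, -4, 0)
T3 rotate right-handed about the z-axis with cos θ = 7/25, sin θ = -24/25: (-2, -3, 0) → (-86/25, 27/25, 0); (4, -4, 0) → (-68/25, -124/25, 0)
T4 rotate right-handed about the x-axis with cos θ = 7/25, sin θ = 24/25: (-86/25, 27/25, 0) → (-86/25, 189/625, 648/625); (-68/25, -124/25, 0) → (-68/25, -868/625, -2976/625)
T5 translate by (-1, 2, 6): (-86/25, 189/625, 648/625) → (-111/25, 1439/625, 4398/625); (-68/25, -868/625, -2976/625) → (-93/25, 382/625, 774/625)

image vertices: (-111/25, 1439/625, 4398/625), (-93/25, 382/625, 774/625)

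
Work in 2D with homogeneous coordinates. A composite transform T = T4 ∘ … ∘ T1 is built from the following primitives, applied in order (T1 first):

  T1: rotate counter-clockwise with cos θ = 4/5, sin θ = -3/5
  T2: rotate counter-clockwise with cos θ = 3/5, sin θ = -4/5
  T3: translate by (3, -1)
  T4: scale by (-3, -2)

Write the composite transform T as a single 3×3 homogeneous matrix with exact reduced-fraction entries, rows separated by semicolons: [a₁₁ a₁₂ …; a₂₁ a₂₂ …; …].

T = [0 -3 -9; 2 0 2; 0 0 1]

T1 = [4/5 3/5 0; -3/5 4/5 0; 0 0 1]
T2·T1 = [0 1 0; -1 0 0; 0 0 1]
T3·…·T1 = [0 1 3; -1 0 -1; 0 0 1]
T4·…·T1 = [0 -3 -9; 2 0 2; 0 0 1]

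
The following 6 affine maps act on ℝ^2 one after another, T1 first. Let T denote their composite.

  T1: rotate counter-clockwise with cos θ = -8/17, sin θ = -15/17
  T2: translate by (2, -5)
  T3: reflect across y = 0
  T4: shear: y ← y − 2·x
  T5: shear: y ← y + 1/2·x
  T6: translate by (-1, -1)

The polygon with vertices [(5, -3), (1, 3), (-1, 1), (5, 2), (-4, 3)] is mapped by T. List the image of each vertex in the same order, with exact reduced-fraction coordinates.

image vertices: (-4, 23/2), (54/17, 1/34), (40/17, -49/34), (7/17, 123/17), (94/17, -269/34)

T1 rotate counter-clockwise with cos θ = -8/17, sin θ = -15/17: (5, -3) → (-5, -3); (1, 3) → (37/17, -39/17); (-1, 1) → (23/17, 7/17); (5, 2) → (-10/17, -91/17); (-4, 3) → (77/17, 36/17)
T2 translate by (2, -5): (-5, -3) → (-3, -8); (37/17, -39/17) → (71/17, -124/17); (23/17, 7/17) → (57/17, -78/17); (-10/17, -91/17) → (24/17, -176/17); (77/17, 36/17) → (111/17, -49/17)
T3 reflect across y = 0: (-3, -8) → (-3, 8); (71/17, -124/17) → (71/17, 124/17); (57/17, -78/17) → (57/17, 78/17); (24/17, -176/17) → (24/17, 176/17); (111/17, -49/17) → (111/17, 49/17)
T4 shear: y ← y − 2·x: (-3, 8) → (-3, 14); (71/17, 124/17) → (71/17, -18/17); (57/17, 78/17) → (57/17, -36/17); (24/17, 176/17) → (24/17, 128/17); (111/17, 49/17) → (111/17, -173/17)
T5 shear: y ← y + 1/2·x: (-3, 14) → (-3, 25/2); (71/17, -18/17) → (71/17, 35/34); (57/17, -36/17) → (57/17, -15/34); (24/17, 128/17) → (24/17, 140/17); (111/17, -173/17) → (111/17, -235/34)
T6 translate by (-1, -1): (-3, 25/2) → (-4, 23/2); (71/17, 35/34) → (54/17, 1/34); (57/17, -15/34) → (40/17, -49/34); (24/17, 140/17) → (7/17, 123/17); (111/17, -235/34) → (94/17, -269/34)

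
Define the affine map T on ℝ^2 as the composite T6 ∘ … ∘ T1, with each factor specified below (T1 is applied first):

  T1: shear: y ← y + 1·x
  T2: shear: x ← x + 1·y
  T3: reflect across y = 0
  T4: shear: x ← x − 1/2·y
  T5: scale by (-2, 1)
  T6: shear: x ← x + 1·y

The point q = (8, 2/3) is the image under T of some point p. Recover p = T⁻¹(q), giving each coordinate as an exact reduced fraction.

p = (-8/3, 2)

T1 = [1 0 0; 1 1 0; 0 0 1]
T2·T1 = [2 1 0; 1 1 0; 0 0 1]
T3·…·T1 = [2 1 0; -1 -1 0; 0 0 1]
T4·…·T1 = [5/2 3/2 0; -1 -1 0; 0 0 1]
T5·…·T1 = [-5 -3 0; -1 -1 0; 0 0 1]
T6·…·T1 = [-6 -4 0; -1 -1 0; 0 0 1]
det M = 2; M⁻¹ = [-1/2 2 0; 1/2 -3 0; 0 0 1]
M⁻¹ · (8, 2/3)ᵀ = (-8/3, 2)ᵀ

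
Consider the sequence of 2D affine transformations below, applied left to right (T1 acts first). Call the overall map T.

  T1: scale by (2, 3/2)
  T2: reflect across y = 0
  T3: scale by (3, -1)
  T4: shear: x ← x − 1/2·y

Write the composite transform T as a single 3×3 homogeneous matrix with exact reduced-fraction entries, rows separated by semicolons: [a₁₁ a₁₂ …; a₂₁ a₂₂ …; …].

T = [6 -3/4 0; 0 3/2 0; 0 0 1]

T1 = [2 0 0; 0 3/2 0; 0 0 1]
T2·T1 = [2 0 0; 0 -3/2 0; 0 0 1]
T3·…·T1 = [6 0 0; 0 3/2 0; 0 0 1]
T4·…·T1 = [6 -3/4 0; 0 3/2 0; 0 0 1]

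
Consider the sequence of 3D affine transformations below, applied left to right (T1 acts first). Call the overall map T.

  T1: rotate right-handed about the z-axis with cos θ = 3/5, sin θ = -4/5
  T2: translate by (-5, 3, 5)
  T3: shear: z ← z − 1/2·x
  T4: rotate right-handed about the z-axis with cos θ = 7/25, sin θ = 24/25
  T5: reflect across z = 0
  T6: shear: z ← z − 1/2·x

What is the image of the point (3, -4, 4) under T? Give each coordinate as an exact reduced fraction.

T1 rotate right-handed about the z-axis with cos θ = 3/5, sin θ = -4/5: (3, -4, 4) → (-7/5, -24/5, 4)
T2 translate by (-5, 3, 5): (-7/5, -24/5, 4) → (-32/5, -9/5, 9)
T3 shear: z ← z − 1/2·x: (-32/5, -9/5, 9) → (-32/5, -9/5, 61/5)
T4 rotate right-handed about the z-axis with cos θ = 7/25, sin θ = 24/25: (-32/5, -9/5, 61/5) → (-8/125, -831/125, 61/5)
T5 reflect across z = 0: (-8/125, -831/125, 61/5) → (-8/125, -831/125, -61/5)
T6 shear: z ← z − 1/2·x: (-8/125, -831/125, -61/5) → (-8/125, -831/125, -1521/125)

T(p) = (-8/125, -831/125, -1521/125)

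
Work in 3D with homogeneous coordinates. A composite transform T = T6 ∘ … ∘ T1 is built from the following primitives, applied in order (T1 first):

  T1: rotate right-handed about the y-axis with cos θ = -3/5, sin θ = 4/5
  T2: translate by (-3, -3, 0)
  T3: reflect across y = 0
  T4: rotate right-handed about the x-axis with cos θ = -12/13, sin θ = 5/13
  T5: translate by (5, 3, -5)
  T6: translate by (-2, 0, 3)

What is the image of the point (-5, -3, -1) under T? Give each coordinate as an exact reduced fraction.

T(p) = (11/5, -56/13, -256/65)

T1 rotate right-handed about the y-axis with cos θ = -3/5, sin θ = 4/5: (-5, -3, -1) → (11/5, -3, 23/5)
T2 translate by (-3, -3, 0): (11/5, -3, 23/5) → (-4/5, -6, 23/5)
T3 reflect across y = 0: (-4/5, -6, 23/5) → (-4/5, 6, 23/5)
T4 rotate right-handed about the x-axis with cos θ = -12/13, sin θ = 5/13: (-4/5, 6, 23/5) → (-4/5, -95/13, -126/65)
T5 translate by (5, 3, -5): (-4/5, -95/13, -126/65) → (21/5, -56/13, -451/65)
T6 translate by (-2, 0, 3): (21/5, -56/13, -451/65) → (11/5, -56/13, -256/65)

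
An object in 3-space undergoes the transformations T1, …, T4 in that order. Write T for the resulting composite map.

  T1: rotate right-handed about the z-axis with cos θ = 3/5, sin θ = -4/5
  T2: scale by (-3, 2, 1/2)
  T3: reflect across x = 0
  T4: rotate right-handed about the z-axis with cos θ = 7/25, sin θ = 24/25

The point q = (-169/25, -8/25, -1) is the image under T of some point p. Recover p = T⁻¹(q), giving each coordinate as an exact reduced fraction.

T1 = [3/5 4/5 0 0; -4/5 3/5 0 0; 0 0 1 0; 0 0 0 1]
T2·T1 = [-9/5 -12/5 0 0; -8/5 6/5 0 0; 0 0 1/2 0; 0 0 0 1]
T3·…·T1 = [9/5 12/5 0 0; -8/5 6/5 0 0; 0 0 1/2 0; 0 0 0 1]
T4·…·T1 = [51/25 -12/25 0 0; 32/25 66/25 0 0; 0 0 1/2 0; 0 0 0 1]
det M = 3; M⁻¹ = [11/25 2/25 0 0; -16/75 17/50 0 0; 0 0 2 0; 0 0 0 1]
M⁻¹ · (-169/25, -8/25, -1)ᵀ = (-3, 4/3, -2)ᵀ

p = (-3, 4/3, -2)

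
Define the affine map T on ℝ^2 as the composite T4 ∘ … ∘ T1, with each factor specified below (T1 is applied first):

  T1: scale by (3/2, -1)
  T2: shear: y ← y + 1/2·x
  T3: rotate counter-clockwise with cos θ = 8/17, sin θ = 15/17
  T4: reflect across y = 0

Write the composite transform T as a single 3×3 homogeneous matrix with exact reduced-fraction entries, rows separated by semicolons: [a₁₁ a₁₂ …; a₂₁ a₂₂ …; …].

T = [3/68 15/17 0; -57/34 8/17 0; 0 0 1]

T1 = [3/2 0 0; 0 -1 0; 0 0 1]
T2·T1 = [3/2 0 0; 3/4 -1 0; 0 0 1]
T3·…·T1 = [3/68 15/17 0; 57/34 -8/17 0; 0 0 1]
T4·…·T1 = [3/68 15/17 0; -57/34 8/17 0; 0 0 1]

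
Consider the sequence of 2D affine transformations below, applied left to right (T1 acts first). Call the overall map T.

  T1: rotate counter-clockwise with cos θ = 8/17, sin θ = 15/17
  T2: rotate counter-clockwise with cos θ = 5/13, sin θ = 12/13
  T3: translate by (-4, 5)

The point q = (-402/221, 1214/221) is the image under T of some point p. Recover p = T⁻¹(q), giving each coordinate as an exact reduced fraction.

T1 = [8/17 -15/17 0; 15/17 8/17 0; 0 0 1]
T2·T1 = [-140/221 -171/221 0; 171/221 -140/221 0; 0 0 1]
T3·…·T1 = [-140/221 -171/221 -4; 171/221 -140/221 5; 0 0 1]
det M = 1; M⁻¹ = [-140/221 171/221 -1415/221; -171/221 -140/221 16/221; 0 0 1]
M⁻¹ · (-402/221, 1214/221)ᵀ = (-1, -2)ᵀ

p = (-1, -2)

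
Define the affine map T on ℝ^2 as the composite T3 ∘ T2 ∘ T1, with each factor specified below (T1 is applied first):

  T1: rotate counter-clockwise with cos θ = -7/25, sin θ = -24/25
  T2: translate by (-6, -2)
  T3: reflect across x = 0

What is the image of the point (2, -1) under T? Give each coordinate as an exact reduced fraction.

T(p) = (188/25, -91/25)

T1 rotate counter-clockwise with cos θ = -7/25, sin θ = -24/25: (2, -1) → (-38/25, -41/25)
T2 translate by (-6, -2): (-38/25, -41/25) → (-188/25, -91/25)
T3 reflect across x = 0: (-188/25, -91/25) → (188/25, -91/25)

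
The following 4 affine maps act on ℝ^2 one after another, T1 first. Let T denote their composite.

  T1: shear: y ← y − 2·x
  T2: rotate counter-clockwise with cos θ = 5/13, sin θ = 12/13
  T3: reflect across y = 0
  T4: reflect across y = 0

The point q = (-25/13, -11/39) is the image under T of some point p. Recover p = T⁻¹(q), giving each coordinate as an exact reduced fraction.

p = (-1, -1/3)

T1 = [1 0 0; -2 1 0; 0 0 1]
T2·T1 = [29/13 -12/13 0; 2/13 5/13 0; 0 0 1]
T3·…·T1 = [29/13 -12/13 0; -2/13 -5/13 0; 0 0 1]
T4·…·T1 = [29/13 -12/13 0; 2/13 5/13 0; 0 0 1]
det M = 1; M⁻¹ = [5/13 12/13 0; -2/13 29/13 0; 0 0 1]
M⁻¹ · (-25/13, -11/39)ᵀ = (-1, -1/3)ᵀ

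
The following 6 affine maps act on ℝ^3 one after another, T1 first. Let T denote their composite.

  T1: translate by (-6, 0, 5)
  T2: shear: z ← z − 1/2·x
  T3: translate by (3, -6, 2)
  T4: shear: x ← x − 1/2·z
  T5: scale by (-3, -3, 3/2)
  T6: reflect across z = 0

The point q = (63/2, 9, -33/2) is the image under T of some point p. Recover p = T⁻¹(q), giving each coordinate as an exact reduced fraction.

p = (-2, 3, 0)

T1 = [1 0 0 -6; 0 1 0 0; 0 0 1 5; 0 0 0 1]
T2·T1 = [1 0 0 -6; 0 1 0 0; -1/2 0 1 8; 0 0 0 1]
T3·…·T1 = [1 0 0 -3; 0 1 0 -6; -1/2 0 1 10; 0 0 0 1]
T4·…·T1 = [5/4 0 -1/2 -8; 0 1 0 -6; -1/2 0 1 10; 0 0 0 1]
T5·…·T1 = [-15/4 0 3/2 24; 0 -3 0 18; -3/4 0 3/2 15; 0 0 0 1]
T6·…·T1 = [-15/4 0 3/2 24; 0 -3 0 18; 3/4 0 -3/2 -15; 0 0 0 1]
det M = -27/2; M⁻¹ = [-1/3 0 -1/3 3; 0 -1/3 0 6; -1/6 0 -5/6 -17/2; 0 0 0 1]
M⁻¹ · (63/2, 9, -33/2)ᵀ = (-2, 3, 0)ᵀ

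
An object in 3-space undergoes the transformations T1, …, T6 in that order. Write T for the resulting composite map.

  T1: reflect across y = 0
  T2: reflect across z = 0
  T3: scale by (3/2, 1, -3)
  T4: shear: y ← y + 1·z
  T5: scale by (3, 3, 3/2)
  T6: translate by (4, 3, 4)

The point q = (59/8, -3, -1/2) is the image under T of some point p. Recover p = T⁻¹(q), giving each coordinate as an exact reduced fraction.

p = (3/4, -1, -1)

T1 = [1 0 0 0; 0 -1 0 0; 0 0 1 0; 0 0 0 1]
T2·T1 = [1 0 0 0; 0 -1 0 0; 0 0 -1 0; 0 0 0 1]
T3·…·T1 = [3/2 0 0 0; 0 -1 0 0; 0 0 3 0; 0 0 0 1]
T4·…·T1 = [3/2 0 0 0; 0 -1 3 0; 0 0 3 0; 0 0 0 1]
T5·…·T1 = [9/2 0 0 0; 0 -3 9 0; 0 0 9/2 0; 0 0 0 1]
T6·…·T1 = [9/2 0 0 4; 0 -3 9 3; 0 0 9/2 4; 0 0 0 1]
det M = -243/4; M⁻¹ = [2/9 0 0 -8/9; 0 -1/3 2/3 -5/3; 0 0 2/9 -8/9; 0 0 0 1]
M⁻¹ · (59/8, -3, -1/2)ᵀ = (3/4, -1, -1)ᵀ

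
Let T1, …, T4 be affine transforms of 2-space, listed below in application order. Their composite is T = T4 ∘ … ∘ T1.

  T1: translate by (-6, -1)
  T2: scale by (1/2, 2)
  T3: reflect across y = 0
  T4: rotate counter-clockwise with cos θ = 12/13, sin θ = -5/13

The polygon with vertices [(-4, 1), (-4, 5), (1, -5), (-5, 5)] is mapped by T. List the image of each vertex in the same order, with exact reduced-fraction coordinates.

T1 translate by (-6, -1): (-4, 1) → (-10, 0); (-4, 5) → (-10, 4); (1, -5) → (-5, -6); (-5, 5) → (-11, 4)
T2 scale by (1/2, 2): (-10, 0) → (-5, 0); (-10, 4) → (-5, 8); (-5, -6) → (-5/2, -12); (-11, 4) → (-11/2, 8)
T3 reflect across y = 0: (-5, 0) → (-5, 0); (-5, 8) → (-5, -8); (-5/2, -12) → (-5/2, 12); (-11/2, 8) → (-11/2, -8)
T4 rotate counter-clockwise with cos θ = 12/13, sin θ = -5/13: (-5, 0) → (-60/13, 25/13); (-5, -8) → (-100/13, -71/13); (-5/2, 12) → (30/13, 313/26); (-11/2, -8) → (-106/13, -137/26)

image vertices: (-60/13, 25/13), (-100/13, -71/13), (30/13, 313/26), (-106/13, -137/26)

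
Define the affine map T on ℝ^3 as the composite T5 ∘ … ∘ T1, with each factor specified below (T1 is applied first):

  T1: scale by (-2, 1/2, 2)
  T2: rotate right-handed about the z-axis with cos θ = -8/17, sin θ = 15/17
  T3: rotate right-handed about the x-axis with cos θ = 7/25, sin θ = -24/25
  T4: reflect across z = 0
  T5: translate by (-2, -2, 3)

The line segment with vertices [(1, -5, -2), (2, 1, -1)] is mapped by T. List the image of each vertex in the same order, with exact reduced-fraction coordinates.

T1 scale by (-2, 1/2, 2): (1, -5, -2) → (-2, -5/2, -4); (2, 1, -1) → (-4, 1/2, -2)
T2 rotate right-handed about the z-axis with cos θ = -8/17, sin θ = 15/17: (-2, -5/2, -4) → (107/34, -10/17, -4); (-4, 1/2, -2) → (49/34, -64/17, -2)
T3 rotate right-handed about the x-axis with cos θ = 7/25, sin θ = -24/25: (107/34, -10/17, -4) → (107/34, -1702/425, -236/425); (49/34, -64/17, -2) → (49/34, -1264/425, 1298/425)
T4 reflect across z = 0: (107/34, -1702/425, -236/425) → (107/34, -1702/425, 236/425); (49/34, -1264/425, 1298/425) → (49/34, -1264/425, -1298/425)
T5 translate by (-2, -2, 3): (107/34, -1702/425, 236/425) → (39/34, -2552/425, 1511/425); (49/34, -1264/425, -1298/425) → (-19/34, -2114/425, -23/425)

image vertices: (39/34, -2552/425, 1511/425), (-19/34, -2114/425, -23/425)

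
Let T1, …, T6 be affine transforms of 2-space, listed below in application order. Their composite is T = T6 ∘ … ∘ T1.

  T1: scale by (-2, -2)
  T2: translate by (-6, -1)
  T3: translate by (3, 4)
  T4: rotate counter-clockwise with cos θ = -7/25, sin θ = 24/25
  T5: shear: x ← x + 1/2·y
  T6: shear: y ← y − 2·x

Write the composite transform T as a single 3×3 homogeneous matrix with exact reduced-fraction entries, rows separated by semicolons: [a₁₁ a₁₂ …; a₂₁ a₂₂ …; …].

T = [-2/5 11/5 -39/10; -28/25 -96/25 102/25; 0 0 1]

T1 = [-2 0 0; 0 -2 0; 0 0 1]
T2·T1 = [-2 0 -6; 0 -2 -1; 0 0 1]
T3·…·T1 = [-2 0 -3; 0 -2 3; 0 0 1]
T4·…·T1 = [14/25 48/25 -51/25; -48/25 14/25 -93/25; 0 0 1]
T5·…·T1 = [-2/5 11/5 -39/10; -48/25 14/25 -93/25; 0 0 1]
T6·…·T1 = [-2/5 11/5 -39/10; -28/25 -96/25 102/25; 0 0 1]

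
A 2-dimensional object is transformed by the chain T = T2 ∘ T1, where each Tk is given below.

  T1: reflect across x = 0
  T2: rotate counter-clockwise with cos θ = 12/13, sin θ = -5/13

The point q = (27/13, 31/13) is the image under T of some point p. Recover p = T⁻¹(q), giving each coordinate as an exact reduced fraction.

T1 = [-1 0 0; 0 1 0; 0 0 1]
T2·T1 = [-12/13 5/13 0; 5/13 12/13 0; 0 0 1]
det M = -1; M⁻¹ = [-12/13 5/13 0; 5/13 12/13 0; 0 0 1]
M⁻¹ · (27/13, 31/13)ᵀ = (-1, 3)ᵀ

p = (-1, 3)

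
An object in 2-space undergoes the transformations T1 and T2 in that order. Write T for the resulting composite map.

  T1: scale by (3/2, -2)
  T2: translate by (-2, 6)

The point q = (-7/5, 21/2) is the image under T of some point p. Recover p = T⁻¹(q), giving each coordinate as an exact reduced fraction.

T1 = [3/2 0 0; 0 -2 0; 0 0 1]
T2·T1 = [3/2 0 -2; 0 -2 6; 0 0 1]
det M = -3; M⁻¹ = [2/3 0 4/3; 0 -1/2 3; 0 0 1]
M⁻¹ · (-7/5, 21/2)ᵀ = (2/5, -9/4)ᵀ

p = (2/5, -9/4)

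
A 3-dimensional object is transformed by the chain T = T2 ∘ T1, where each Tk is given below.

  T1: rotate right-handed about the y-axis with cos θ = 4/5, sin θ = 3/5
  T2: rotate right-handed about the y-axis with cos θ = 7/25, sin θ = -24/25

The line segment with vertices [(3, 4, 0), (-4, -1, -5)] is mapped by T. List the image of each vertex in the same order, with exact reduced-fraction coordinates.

image vertices: (12/5, 4, 9/5), (-1/5, -1, -32/5)

T1 rotate right-handed about the y-axis with cos θ = 4/5, sin θ = 3/5: (3, 4, 0) → (12/5, 4, -9/5); (-4, -1, -5) → (-31/5, -1, -8/5)
T2 rotate right-handed about the y-axis with cos θ = 7/25, sin θ = -24/25: (12/5, 4, -9/5) → (12/5, 4, 9/5); (-31/5, -1, -8/5) → (-1/5, -1, -32/5)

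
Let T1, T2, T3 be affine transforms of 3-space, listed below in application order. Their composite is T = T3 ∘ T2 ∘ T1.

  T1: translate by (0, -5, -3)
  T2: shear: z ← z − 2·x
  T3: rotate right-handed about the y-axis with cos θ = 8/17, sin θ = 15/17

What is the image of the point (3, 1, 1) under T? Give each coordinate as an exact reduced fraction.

T1 translate by (0, -5, -3): (3, 1, 1) → (3, -4, -2)
T2 shear: z ← z − 2·x: (3, -4, -2) → (3, -4, -8)
T3 rotate right-handed about the y-axis with cos θ = 8/17, sin θ = 15/17: (3, -4, -8) → (-96/17, -4, -109/17)

T(p) = (-96/17, -4, -109/17)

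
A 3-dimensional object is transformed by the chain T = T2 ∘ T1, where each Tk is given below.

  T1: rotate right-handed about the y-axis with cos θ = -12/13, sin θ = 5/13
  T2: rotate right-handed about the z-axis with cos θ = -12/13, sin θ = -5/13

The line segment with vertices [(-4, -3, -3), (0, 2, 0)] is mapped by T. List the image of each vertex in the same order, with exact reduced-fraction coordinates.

T1 rotate right-handed about the y-axis with cos θ = -12/13, sin θ = 5/13: (-4, -3, -3) → (33/13, -3, 56/13); (0, 2, 0) → (0, 2, 0)
T2 rotate right-handed about the z-axis with cos θ = -12/13, sin θ = -5/13: (33/13, -3, 56/13) → (-591/169, 303/169, 56/13); (0, 2, 0) → (10/13, -24/13, 0)

image vertices: (-591/169, 303/169, 56/13), (10/13, -24/13, 0)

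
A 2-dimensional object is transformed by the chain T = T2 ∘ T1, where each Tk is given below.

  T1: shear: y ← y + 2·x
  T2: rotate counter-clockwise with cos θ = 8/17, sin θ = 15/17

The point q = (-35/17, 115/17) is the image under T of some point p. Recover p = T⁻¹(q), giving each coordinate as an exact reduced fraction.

T1 = [1 0 0; 2 1 0; 0 0 1]
T2·T1 = [-22/17 -15/17 0; 31/17 8/17 0; 0 0 1]
det M = 1; M⁻¹ = [8/17 15/17 0; -31/17 -22/17 0; 0 0 1]
M⁻¹ · (-35/17, 115/17)ᵀ = (5, -5)ᵀ

p = (5, -5)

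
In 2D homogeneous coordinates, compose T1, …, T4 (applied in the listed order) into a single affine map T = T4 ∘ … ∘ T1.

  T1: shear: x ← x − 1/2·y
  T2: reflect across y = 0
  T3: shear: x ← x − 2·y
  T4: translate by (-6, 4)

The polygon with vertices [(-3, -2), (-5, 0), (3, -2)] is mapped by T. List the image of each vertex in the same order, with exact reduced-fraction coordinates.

image vertices: (-12, 6), (-11, 4), (-6, 6)

T1 shear: x ← x − 1/2·y: (-3, -2) → (-2, -2); (-5, 0) → (-5, 0); (3, -2) → (4, -2)
T2 reflect across y = 0: (-2, -2) → (-2, 2); (-5, 0) → (-5, 0); (4, -2) → (4, 2)
T3 shear: x ← x − 2·y: (-2, 2) → (-6, 2); (-5, 0) → (-5, 0); (4, 2) → (0, 2)
T4 translate by (-6, 4): (-6, 2) → (-12, 6); (-5, 0) → (-11, 4); (0, 2) → (-6, 6)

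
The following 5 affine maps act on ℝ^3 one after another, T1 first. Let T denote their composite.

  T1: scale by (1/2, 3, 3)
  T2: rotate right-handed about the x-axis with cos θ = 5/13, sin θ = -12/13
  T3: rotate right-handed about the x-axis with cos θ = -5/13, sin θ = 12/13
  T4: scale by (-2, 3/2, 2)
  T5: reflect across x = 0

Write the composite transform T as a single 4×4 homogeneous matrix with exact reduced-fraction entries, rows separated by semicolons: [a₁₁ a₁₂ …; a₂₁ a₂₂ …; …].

T = [1 0 0 0; 0 1071/338 -540/169 0; 0 720/169 714/169 0; 0 0 0 1]

T1 = [1/2 0 0 0; 0 3 0 0; 0 0 3 0; 0 0 0 1]
T2·T1 = [1/2 0 0 0; 0 15/13 36/13 0; 0 -36/13 15/13 0; 0 0 0 1]
T3·…·T1 = [1/2 0 0 0; 0 357/169 -360/169 0; 0 360/169 357/169 0; 0 0 0 1]
T4·…·T1 = [-1 0 0 0; 0 1071/338 -540/169 0; 0 720/169 714/169 0; 0 0 0 1]
T5·…·T1 = [1 0 0 0; 0 1071/338 -540/169 0; 0 720/169 714/169 0; 0 0 0 1]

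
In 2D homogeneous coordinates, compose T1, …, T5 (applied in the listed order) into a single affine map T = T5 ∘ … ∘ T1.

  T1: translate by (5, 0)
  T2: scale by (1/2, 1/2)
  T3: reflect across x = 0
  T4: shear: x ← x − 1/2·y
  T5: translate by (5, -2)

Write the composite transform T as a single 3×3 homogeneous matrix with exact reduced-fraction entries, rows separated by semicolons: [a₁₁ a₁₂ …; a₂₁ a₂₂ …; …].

T1 = [1 0 5; 0 1 0; 0 0 1]
T2·T1 = [1/2 0 5/2; 0 1/2 0; 0 0 1]
T3·…·T1 = [-1/2 0 -5/2; 0 1/2 0; 0 0 1]
T4·…·T1 = [-1/2 -1/4 -5/2; 0 1/2 0; 0 0 1]
T5·…·T1 = [-1/2 -1/4 5/2; 0 1/2 -2; 0 0 1]

T = [-1/2 -1/4 5/2; 0 1/2 -2; 0 0 1]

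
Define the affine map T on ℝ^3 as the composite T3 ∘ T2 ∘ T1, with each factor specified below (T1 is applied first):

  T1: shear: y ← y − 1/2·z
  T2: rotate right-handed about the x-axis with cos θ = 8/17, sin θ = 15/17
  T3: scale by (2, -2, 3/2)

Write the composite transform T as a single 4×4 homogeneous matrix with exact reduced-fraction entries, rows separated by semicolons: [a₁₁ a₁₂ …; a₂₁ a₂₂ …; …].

T = [2 0 0 0; 0 -16/17 38/17 0; 0 45/34 3/68 0; 0 0 0 1]

T1 = [1 0 0 0; 0 1 -1/2 0; 0 0 1 0; 0 0 0 1]
T2·T1 = [1 0 0 0; 0 8/17 -19/17 0; 0 15/17 1/34 0; 0 0 0 1]
T3·…·T1 = [2 0 0 0; 0 -16/17 38/17 0; 0 45/34 3/68 0; 0 0 0 1]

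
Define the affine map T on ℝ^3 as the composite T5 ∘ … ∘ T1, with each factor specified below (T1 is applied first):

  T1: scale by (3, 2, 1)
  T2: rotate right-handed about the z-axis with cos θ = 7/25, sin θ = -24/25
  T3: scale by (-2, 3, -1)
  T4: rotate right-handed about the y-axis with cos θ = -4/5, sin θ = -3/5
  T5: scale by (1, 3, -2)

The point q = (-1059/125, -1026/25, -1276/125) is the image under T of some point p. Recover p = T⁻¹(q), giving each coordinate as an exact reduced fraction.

T1 = [3 0 0 0; 0 2 0 0; 0 0 1 0; 0 0 0 1]
T2·T1 = [21/25 48/25 0 0; -72/25 14/25 0 0; 0 0 1 0; 0 0 0 1]
T3·…·T1 = [-42/25 -96/25 0 0; -216/25 42/25 0 0; 0 0 -1 0; 0 0 0 1]
T4·…·T1 = [168/125 384/125 3/5 0; -216/25 42/25 0 0; -126/125 -288/125 4/5 0; 0 0 0 1]
T5·…·T1 = [168/125 384/125 3/5 0; -648/25 126/25 0 0; 252/125 576/125 -8/5 0; 0 0 0 1]
det M = -216; M⁻¹ = [14/375 -8/225 7/500 0; 24/125 7/450 9/125 0; 3/5 0 -2/5 0; 0 0 0 1]
M⁻¹ · (-1059/125, -1026/25, -1276/125)ᵀ = (1, -3, -1)ᵀ

p = (1, -3, -1)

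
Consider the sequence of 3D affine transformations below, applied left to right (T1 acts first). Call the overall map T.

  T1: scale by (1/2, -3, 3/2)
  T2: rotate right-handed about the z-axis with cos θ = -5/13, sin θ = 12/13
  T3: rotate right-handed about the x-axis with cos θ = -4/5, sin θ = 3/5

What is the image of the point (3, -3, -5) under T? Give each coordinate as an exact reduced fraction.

T(p) = (-231/26, 801/130, 309/65)

T1 scale by (1/2, -3, 3/2): (3, -3, -5) → (3/2, 9, -15/2)
T2 rotate right-handed about the z-axis with cos θ = -5/13, sin θ = 12/13: (3/2, 9, -15/2) → (-231/26, -27/13, -15/2)
T3 rotate right-handed about the x-axis with cos θ = -4/5, sin θ = 3/5: (-231/26, -27/13, -15/2) → (-231/26, 801/130, 309/65)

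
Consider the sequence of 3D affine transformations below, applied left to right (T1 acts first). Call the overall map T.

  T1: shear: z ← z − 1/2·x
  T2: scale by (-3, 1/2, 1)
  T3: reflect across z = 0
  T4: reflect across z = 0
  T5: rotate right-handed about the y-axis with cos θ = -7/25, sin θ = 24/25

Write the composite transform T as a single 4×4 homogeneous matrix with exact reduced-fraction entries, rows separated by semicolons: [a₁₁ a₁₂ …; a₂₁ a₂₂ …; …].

T = [9/25 0 24/25 0; 0 1/2 0 0; 151/50 0 -7/25 0; 0 0 0 1]

T1 = [1 0 0 0; 0 1 0 0; -1/2 0 1 0; 0 0 0 1]
T2·T1 = [-3 0 0 0; 0 1/2 0 0; -1/2 0 1 0; 0 0 0 1]
T3·…·T1 = [-3 0 0 0; 0 1/2 0 0; 1/2 0 -1 0; 0 0 0 1]
T4·…·T1 = [-3 0 0 0; 0 1/2 0 0; -1/2 0 1 0; 0 0 0 1]
T5·…·T1 = [9/25 0 24/25 0; 0 1/2 0 0; 151/50 0 -7/25 0; 0 0 0 1]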